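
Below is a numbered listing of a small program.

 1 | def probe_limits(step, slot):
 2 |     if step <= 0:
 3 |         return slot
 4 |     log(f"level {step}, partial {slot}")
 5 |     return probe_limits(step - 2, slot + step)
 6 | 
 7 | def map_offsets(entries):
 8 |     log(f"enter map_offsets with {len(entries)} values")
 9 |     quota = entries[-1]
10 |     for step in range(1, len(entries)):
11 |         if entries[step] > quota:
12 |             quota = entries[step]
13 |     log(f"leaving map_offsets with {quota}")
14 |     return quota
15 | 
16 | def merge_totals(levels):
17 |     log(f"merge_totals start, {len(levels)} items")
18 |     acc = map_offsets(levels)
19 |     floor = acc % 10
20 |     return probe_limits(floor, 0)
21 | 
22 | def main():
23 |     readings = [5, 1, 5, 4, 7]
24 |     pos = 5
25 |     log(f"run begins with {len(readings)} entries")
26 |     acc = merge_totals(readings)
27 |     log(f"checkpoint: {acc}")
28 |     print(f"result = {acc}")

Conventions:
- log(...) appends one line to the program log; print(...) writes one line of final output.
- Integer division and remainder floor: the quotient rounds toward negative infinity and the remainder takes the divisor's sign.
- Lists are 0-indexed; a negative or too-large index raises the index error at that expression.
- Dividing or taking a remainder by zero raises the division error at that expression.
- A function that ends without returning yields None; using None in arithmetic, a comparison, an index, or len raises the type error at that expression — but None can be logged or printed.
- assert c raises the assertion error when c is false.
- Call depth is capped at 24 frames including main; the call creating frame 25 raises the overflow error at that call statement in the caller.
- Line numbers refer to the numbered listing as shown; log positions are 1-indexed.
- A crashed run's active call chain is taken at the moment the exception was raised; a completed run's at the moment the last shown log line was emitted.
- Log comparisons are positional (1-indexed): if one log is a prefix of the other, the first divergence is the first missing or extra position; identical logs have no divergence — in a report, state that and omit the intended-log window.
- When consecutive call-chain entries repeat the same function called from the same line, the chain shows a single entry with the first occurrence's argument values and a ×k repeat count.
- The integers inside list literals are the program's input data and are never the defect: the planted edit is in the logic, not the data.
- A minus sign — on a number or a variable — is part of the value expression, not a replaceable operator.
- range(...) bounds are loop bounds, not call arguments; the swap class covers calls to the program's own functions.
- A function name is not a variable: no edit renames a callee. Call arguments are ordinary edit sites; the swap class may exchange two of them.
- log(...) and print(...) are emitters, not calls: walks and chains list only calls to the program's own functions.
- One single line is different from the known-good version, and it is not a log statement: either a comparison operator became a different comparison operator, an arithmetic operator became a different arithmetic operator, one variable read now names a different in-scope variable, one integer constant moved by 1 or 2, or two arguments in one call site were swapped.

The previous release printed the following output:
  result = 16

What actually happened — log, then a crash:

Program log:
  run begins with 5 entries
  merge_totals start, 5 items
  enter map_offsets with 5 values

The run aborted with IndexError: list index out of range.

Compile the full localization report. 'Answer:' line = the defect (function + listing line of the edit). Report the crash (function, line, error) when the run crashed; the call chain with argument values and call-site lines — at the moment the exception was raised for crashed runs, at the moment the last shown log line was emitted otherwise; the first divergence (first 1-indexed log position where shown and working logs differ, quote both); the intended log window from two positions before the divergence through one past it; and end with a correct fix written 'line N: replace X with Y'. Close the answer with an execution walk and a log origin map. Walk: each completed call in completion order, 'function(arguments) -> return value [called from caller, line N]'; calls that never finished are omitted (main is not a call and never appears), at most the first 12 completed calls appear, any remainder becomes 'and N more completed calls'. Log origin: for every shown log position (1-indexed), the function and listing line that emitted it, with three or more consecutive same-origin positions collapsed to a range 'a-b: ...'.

Answer: the defect is in map_offsets at line 9.
Key fact: A complete run would log 'leaving map_offsets with 7' next, but this one stopped at 3 lines.
Crash: map_offsets, line 9, IndexError.
Call chain: main -> merge_totals([5, 1, 5, 4, 7]) (called at line 26) -> map_offsets([5, 1, 5, 4, 7]) (called at line 18).
First divergence: position 4 — the faulty run's log ends after 3 lines; the working version continues with 'leaving map_offsets with 7'.
Intended log window:
  2: merge_totals start, 5 items
  3: enter map_offsets with 5 values
  4: leaving map_offsets with 7
  5: level 7, partial 0
Execution walk:
  (no call completed)
Origin of each log line:
  1 — main, line 25
  2 — merge_totals, line 17
  3 — map_offsets, line 8
A correct fix: line 9: replace `-1` with `0`.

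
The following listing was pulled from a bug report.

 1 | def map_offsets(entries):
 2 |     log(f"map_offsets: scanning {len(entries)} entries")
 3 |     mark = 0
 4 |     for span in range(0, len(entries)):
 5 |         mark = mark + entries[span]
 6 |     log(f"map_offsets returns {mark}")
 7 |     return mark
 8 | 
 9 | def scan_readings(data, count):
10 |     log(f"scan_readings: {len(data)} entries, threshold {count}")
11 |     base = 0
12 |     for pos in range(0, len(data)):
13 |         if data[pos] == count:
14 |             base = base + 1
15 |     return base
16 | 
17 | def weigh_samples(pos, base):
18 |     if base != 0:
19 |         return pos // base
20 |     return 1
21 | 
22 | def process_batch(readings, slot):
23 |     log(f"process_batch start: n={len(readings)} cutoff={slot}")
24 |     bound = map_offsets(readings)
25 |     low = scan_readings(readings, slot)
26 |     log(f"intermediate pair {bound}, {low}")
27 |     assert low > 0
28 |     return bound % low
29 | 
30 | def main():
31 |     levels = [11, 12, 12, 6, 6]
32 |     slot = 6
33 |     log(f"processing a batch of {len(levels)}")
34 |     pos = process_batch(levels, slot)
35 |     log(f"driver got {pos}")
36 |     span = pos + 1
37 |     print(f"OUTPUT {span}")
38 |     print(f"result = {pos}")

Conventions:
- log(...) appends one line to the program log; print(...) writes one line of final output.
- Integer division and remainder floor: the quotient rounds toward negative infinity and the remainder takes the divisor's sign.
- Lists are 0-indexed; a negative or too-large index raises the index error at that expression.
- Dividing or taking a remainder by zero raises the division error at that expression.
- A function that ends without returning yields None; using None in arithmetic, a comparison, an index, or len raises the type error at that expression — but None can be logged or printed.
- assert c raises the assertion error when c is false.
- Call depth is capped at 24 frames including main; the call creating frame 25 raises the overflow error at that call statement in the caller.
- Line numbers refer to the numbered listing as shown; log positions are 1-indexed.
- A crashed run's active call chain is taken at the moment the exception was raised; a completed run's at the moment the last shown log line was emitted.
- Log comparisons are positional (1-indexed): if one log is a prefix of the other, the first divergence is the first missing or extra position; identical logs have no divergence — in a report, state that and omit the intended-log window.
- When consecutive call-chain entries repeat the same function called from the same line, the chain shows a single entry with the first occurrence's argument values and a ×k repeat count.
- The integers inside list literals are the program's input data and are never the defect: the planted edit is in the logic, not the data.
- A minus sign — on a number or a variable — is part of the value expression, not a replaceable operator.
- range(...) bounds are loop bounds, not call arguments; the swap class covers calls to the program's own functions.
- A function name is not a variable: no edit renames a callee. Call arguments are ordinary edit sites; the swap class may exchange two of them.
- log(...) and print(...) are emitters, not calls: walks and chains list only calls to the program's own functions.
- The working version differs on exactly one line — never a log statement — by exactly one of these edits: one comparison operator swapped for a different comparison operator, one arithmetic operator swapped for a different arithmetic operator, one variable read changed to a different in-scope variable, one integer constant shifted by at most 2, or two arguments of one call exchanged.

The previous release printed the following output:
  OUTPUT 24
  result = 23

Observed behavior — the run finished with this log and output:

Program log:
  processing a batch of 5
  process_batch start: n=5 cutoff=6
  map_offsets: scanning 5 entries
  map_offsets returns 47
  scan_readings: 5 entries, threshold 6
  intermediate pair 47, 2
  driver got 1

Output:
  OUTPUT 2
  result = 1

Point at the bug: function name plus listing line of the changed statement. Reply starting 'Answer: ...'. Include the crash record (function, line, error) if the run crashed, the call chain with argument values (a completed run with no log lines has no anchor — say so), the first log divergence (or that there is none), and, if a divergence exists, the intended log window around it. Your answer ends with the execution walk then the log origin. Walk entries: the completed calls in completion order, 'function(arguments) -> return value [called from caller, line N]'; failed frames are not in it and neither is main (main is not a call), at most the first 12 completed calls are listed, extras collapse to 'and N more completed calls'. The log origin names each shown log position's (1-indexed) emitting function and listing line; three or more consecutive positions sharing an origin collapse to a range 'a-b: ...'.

Answer: the defect is in process_batch at line 28.
Key observation: The log first diverges at position 7: the faulty run prints 'driver got 1' where the working version prints 'driver got 23'.
Call chain: main.
First divergence: position 7; shown 'driver got 1' vs intended 'driver got 23'.
Intended log window:
  5: scan_readings: 5 entries, threshold 6
  6: intermediate pair 47, 2
  7: driver got 23
Execution walk:
  map_offsets([11, 12, 12, 6, 6]) -> 47  [called from process_batch, line 24]
  scan_readings([11, 12, 12, 6, 6], 6) -> 2  [called from process_batch, line 25]
  process_batch([11, 12, 12, 6, 6], 6) -> 1  [called from main, line 34]
Log line origins:
  1: from main, line 33
  2: from process_batch, line 23
  3: from map_offsets, line 2
  4: from map_offsets, line 6
  5: from scan_readings, line 10
  6: from process_batch, line 26
  7: from main, line 35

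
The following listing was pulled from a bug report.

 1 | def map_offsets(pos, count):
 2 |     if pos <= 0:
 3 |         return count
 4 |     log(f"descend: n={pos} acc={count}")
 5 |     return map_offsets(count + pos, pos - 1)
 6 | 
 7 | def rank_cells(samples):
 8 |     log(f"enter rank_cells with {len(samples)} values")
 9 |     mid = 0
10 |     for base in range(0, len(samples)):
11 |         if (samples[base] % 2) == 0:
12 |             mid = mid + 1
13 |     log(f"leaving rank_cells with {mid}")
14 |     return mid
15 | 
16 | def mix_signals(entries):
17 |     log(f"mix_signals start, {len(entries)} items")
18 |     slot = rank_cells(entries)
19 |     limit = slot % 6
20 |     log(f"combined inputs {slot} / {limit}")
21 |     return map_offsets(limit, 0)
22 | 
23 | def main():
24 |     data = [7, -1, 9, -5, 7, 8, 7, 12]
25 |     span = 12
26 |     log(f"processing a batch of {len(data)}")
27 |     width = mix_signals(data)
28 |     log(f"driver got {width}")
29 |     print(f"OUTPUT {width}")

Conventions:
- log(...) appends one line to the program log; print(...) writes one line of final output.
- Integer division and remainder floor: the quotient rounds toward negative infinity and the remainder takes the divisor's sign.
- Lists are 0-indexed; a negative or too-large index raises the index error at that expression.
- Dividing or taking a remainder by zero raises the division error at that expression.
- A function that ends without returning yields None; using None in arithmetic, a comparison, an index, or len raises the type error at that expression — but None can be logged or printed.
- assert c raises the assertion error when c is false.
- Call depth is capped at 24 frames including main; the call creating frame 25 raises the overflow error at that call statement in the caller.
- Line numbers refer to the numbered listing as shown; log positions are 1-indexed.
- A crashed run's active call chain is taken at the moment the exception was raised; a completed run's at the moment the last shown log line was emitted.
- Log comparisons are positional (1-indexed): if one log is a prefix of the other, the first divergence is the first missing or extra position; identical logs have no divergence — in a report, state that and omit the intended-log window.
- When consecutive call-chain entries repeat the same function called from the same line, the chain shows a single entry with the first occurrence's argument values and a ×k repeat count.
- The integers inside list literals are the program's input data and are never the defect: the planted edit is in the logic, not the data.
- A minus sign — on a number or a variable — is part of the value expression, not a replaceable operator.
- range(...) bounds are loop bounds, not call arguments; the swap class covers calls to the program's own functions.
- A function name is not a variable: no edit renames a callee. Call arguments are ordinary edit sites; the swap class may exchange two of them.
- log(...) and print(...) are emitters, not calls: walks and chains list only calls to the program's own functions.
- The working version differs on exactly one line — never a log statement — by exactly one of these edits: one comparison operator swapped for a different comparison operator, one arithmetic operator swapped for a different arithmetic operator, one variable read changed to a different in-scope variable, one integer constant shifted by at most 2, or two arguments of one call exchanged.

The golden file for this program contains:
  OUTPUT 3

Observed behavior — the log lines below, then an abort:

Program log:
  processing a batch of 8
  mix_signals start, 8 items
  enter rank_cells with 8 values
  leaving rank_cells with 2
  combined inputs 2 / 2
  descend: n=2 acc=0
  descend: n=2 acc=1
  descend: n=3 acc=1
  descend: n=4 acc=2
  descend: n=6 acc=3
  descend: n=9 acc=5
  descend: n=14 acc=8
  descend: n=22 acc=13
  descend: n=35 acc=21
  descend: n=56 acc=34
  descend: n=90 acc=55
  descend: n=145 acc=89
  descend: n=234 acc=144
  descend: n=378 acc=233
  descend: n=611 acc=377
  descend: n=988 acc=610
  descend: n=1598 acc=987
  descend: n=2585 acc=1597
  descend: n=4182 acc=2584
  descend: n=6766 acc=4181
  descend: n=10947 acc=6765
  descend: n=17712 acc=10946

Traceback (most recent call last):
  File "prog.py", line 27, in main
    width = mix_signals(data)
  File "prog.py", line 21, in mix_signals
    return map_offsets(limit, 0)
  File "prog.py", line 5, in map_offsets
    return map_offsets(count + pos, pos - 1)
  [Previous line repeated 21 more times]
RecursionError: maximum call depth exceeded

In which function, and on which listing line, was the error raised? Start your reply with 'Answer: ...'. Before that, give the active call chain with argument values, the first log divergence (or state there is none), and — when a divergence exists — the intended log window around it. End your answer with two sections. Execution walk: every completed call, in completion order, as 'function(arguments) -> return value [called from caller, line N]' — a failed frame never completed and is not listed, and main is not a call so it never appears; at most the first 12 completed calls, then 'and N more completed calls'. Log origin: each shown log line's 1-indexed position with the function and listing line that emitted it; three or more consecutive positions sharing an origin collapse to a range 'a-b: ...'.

Answer: the error was raised in map_offsets, line 5.
Key observation: The earliest visible damage is log position 7 — 'descend: n=2 acc=1' rather than the intended 'descend: n=1 acc=2'.
Call chain: main -> mix_signals([7, -1, 9, -5, 7, 8, 7, 12]) (called at line 27) -> map_offsets(2, 0) (called at line 21) -> map_offsets(2, 1) (called at line 5) ×21.
First divergence: position 7 — shown 'descend: n=2 acc=1', intended 'descend: n=1 acc=2'.
Intended log window:
  5: combined inputs 2 / 2
  6: descend: n=2 acc=0
  7: descend: n=1 acc=2
  8: driver got 3
Execution walk:
  rank_cells([7, -1, 9, -5, 7, 8, 7, 12]) -> 2  [called from mix_signals, line 18]
Origin of each log line:
  1 — main, line 26
  2 — mix_signals, line 17
  3 — rank_cells, line 8
  4 — rank_cells, line 13
  5 — mix_signals, line 20
  6-27 — map_offsets, line 4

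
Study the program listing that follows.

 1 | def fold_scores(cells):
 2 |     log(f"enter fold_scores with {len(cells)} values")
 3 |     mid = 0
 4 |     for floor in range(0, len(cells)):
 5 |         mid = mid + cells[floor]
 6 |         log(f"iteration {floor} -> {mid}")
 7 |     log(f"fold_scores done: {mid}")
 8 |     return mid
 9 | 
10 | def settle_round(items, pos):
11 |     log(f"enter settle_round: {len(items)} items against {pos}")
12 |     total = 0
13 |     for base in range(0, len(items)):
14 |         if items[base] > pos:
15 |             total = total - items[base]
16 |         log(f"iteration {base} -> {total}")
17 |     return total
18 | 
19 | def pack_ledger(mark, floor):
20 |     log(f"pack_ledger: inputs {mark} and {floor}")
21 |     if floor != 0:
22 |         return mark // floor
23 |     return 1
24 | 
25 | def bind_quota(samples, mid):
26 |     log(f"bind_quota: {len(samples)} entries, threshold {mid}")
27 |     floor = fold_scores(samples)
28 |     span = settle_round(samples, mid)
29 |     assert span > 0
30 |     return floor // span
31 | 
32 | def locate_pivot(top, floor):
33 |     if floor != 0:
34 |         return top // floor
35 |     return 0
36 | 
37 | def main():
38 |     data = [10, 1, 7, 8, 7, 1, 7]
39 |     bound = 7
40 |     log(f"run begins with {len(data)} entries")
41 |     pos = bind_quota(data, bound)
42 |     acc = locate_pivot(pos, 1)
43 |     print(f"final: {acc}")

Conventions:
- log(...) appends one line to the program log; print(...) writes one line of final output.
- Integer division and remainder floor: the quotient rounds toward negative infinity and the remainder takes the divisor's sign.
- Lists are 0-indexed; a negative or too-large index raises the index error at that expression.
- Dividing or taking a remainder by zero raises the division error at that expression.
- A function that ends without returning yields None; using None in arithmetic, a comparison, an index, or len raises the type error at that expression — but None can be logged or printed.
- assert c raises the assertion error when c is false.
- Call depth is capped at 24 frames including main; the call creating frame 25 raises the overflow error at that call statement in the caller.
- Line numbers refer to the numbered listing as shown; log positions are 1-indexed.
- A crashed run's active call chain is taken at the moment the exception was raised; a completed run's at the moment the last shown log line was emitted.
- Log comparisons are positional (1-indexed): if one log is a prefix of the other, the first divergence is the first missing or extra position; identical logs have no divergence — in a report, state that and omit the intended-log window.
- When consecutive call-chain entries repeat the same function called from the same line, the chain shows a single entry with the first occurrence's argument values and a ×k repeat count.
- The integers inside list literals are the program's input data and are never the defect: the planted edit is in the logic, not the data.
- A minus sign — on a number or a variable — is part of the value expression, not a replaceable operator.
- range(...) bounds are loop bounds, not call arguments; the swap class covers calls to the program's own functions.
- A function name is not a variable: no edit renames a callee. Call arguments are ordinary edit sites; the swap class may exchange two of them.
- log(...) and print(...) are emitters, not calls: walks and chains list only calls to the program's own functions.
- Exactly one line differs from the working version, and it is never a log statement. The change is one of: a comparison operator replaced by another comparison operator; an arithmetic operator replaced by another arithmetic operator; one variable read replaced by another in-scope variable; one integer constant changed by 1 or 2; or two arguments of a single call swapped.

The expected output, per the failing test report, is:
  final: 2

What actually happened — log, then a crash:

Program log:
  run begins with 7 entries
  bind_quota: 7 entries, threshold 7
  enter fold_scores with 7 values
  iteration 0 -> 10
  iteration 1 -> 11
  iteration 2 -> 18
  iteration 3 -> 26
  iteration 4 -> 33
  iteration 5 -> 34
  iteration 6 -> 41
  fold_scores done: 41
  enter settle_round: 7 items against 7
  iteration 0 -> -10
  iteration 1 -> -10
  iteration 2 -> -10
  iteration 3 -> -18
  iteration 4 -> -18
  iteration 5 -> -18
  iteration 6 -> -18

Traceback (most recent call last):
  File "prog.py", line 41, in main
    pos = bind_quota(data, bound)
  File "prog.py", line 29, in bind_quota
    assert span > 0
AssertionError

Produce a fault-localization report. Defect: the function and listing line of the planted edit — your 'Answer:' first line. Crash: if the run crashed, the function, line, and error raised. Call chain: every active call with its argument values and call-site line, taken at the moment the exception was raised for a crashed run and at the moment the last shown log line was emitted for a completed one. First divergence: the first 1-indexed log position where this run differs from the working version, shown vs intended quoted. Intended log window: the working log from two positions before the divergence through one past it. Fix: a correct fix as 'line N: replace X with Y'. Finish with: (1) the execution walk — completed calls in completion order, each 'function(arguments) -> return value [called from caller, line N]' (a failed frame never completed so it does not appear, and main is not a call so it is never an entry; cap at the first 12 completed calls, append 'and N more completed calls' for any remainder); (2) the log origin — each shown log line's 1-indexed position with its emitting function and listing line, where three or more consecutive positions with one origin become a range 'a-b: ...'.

Answer: the defect is in settle_round at line 15.
Key fact: The earliest visible damage is log position 13 — 'iteration 0 -> -10' rather than the intended 'iteration 0 -> 10'.
Crash: bind_quota, line 29, AssertionError.
Call chain: main -> bind_quota([10, 1, 7, 8, 7, 1, 7], 7) (called at line 41).
First divergence: at position 13 the run shows 'iteration 0 -> -10' where the working version logs 'iteration 0 -> 10'.
Intended log window:
  11: fold_scores done: 41
  12: enter settle_round: 7 items against 7
  13: iteration 0 -> 10
  14: iteration 1 -> 10
Execution walk:
  fold_scores([10, 1, 7, 8, 7, 1, 7]) -> 41  [called from bind_quota, line 27]
  settle_round([10, 1, 7, 8, 7, 1, 7], 7) -> -18  [called from bind_quota, line 28]
Log line origins:
  1: emitted by main (line 40)
  2: emitted by bind_quota (line 26)
  3: emitted by fold_scores (line 2)
  4-10: emitted by fold_scores (line 6)
  11: emitted by fold_scores (line 7)
  12: emitted by settle_round (line 11)
  13-19: emitted by settle_round (line 16)
A correct fix: line 15: replace `-` with `+`.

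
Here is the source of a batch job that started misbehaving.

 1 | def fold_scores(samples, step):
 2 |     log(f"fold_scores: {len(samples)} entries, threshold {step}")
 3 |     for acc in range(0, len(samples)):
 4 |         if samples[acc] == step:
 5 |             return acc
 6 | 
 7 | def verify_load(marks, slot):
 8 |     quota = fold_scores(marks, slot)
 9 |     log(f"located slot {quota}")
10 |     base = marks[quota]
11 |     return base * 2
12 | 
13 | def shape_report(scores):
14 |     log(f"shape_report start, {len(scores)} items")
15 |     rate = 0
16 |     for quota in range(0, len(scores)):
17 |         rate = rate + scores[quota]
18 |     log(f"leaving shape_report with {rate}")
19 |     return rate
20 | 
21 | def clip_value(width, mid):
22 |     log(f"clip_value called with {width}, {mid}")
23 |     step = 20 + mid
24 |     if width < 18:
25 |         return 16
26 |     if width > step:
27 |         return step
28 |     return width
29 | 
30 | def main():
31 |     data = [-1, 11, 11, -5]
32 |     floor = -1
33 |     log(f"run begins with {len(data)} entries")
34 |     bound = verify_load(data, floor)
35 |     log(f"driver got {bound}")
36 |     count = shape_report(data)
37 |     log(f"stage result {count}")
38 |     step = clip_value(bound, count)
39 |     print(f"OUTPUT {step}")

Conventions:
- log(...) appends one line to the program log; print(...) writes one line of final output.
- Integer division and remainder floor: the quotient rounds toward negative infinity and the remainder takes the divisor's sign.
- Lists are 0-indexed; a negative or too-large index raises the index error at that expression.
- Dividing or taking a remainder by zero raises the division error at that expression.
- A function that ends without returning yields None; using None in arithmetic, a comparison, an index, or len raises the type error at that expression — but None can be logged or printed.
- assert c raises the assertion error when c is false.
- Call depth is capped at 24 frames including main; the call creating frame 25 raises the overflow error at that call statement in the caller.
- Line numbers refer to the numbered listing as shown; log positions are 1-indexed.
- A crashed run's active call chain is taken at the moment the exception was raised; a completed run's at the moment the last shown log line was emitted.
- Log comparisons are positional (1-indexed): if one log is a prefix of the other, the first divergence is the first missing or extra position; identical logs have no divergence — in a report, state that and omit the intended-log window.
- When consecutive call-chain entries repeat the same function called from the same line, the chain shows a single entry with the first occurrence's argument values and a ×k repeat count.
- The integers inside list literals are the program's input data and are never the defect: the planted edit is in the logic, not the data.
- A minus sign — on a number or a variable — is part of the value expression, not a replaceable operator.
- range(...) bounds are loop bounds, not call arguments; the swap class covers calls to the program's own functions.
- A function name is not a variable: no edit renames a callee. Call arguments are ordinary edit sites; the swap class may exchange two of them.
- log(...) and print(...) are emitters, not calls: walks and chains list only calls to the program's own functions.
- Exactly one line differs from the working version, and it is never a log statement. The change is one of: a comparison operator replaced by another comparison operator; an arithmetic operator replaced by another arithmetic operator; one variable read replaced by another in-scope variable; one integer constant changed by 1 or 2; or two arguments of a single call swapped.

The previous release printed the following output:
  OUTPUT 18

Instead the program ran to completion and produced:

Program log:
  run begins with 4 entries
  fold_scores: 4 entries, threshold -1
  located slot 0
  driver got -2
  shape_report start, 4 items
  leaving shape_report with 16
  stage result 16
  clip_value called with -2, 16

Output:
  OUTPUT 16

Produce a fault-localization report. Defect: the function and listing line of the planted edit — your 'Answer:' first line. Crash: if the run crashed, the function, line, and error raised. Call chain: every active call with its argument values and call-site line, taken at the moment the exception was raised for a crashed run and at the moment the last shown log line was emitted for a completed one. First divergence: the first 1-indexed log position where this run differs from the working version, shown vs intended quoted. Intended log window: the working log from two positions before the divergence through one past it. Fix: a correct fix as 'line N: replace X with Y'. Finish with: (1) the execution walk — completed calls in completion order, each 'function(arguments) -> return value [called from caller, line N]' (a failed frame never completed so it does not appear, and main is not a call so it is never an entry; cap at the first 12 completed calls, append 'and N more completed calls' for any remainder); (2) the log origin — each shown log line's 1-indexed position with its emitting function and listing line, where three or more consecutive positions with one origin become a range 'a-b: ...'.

Answer: the defect is in clip_value at line 25.
Key fact: The two runs log identically and part ways only at the printed values.
Call chain: main -> clip_value(-2, 16) (called at line 38).
First divergence: none; the two logs match at every position.
Execution walk:
  fold_scores([-1, 11, 11, -5], -1) -> 0  [called from verify_load, line 8]
  verify_load([-1, 11, 11, -5], -1) -> -2  [called from main, line 34]
  shape_report([-1, 11, 11, -5]) -> 16  [called from main, line 36]
  clip_value(-2, 16) -> 16  [called from main, line 38]
Log origins:
  1: logged in main at line 33
  2: logged in fold_scores at line 2
  3: logged in verify_load at line 9
  4: logged in main at line 35
  5: logged in shape_report at line 14
  6: logged in shape_report at line 18
  7: logged in main at line 37
  8: logged in clip_value at line 22
A correct fix: line 25: replace `16` with `18`.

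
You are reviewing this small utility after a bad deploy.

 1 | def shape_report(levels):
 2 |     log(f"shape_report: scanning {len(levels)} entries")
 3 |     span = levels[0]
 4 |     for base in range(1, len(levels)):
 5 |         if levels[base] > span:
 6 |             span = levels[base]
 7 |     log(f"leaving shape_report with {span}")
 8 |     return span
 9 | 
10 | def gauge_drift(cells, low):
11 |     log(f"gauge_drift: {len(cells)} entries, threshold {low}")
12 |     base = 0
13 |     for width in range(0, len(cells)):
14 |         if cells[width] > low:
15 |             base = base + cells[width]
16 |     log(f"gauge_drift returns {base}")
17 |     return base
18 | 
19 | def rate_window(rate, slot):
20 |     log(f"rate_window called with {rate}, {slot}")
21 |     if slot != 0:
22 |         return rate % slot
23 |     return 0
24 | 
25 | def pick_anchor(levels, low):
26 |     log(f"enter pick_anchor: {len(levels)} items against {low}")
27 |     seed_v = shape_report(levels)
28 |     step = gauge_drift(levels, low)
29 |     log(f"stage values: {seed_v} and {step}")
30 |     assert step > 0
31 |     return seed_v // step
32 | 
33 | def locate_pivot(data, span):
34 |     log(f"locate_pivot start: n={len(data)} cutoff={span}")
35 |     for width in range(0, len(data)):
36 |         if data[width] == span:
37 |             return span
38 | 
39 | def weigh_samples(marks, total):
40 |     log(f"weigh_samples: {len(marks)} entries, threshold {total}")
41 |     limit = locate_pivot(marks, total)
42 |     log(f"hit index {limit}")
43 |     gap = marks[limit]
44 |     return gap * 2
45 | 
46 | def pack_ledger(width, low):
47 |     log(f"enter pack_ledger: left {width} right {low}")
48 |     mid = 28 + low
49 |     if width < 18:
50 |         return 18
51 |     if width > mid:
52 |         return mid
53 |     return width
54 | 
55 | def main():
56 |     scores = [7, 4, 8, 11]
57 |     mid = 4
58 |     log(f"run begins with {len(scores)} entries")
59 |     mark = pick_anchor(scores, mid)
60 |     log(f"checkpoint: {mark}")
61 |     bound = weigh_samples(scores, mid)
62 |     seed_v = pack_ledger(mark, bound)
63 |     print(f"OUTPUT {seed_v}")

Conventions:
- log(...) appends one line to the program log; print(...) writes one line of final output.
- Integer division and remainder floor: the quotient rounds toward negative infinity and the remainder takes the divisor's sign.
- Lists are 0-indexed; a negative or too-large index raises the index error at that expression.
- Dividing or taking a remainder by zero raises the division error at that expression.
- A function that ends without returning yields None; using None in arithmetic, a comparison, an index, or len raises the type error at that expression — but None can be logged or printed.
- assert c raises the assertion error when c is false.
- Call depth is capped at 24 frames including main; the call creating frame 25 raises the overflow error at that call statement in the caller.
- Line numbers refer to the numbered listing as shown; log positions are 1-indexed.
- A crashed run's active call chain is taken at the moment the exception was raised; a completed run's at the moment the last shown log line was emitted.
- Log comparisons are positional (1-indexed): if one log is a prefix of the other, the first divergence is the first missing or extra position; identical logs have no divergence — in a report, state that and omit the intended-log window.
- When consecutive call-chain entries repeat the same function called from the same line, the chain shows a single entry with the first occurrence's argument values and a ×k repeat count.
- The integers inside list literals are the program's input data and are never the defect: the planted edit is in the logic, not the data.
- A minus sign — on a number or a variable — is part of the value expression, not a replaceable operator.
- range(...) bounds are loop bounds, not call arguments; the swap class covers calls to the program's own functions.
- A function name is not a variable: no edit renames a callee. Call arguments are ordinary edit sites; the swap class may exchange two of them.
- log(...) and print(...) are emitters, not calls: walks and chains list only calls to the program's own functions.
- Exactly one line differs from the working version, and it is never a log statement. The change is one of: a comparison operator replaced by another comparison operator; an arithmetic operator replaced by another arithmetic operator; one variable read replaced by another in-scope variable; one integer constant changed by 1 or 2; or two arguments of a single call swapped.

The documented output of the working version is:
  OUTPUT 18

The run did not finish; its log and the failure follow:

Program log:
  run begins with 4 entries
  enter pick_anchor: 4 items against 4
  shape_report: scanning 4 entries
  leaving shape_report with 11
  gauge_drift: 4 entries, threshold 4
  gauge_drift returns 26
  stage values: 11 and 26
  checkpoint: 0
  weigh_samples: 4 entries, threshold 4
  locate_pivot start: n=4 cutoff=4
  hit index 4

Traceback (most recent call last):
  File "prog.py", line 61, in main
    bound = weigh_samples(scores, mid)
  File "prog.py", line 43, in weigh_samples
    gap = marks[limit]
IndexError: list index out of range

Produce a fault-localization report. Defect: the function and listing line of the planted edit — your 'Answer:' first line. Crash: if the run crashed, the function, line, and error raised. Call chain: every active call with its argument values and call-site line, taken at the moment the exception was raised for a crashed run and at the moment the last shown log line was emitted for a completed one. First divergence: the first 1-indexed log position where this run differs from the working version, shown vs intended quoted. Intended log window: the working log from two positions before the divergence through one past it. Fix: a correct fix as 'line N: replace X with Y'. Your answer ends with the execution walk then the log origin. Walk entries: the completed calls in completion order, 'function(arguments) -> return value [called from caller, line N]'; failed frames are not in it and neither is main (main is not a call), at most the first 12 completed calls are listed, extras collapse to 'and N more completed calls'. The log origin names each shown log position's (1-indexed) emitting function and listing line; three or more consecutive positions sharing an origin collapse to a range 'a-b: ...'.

Answer: the defect is in locate_pivot at line 37.
Core observation: Position 11 is the first bad log line: 'hit index 4' should read 'hit index 1'.
Crash: weigh_samples, line 43, IndexError.
Call chain: main -> weigh_samples([7, 4, 8, 11], 4) (called at line 61).
First divergence: position 11; shown 'hit index 4' vs intended 'hit index 1'.
Intended log window:
  9: weigh_samples: 4 entries, threshold 4
  10: locate_pivot start: n=4 cutoff=4
  11: hit index 1
  12: enter pack_ledger: left 0 right 8
Execution walk:
  shape_report([7, 4, 8, 11]) -> 11  [called from pick_anchor, line 27]
  gauge_drift([7, 4, 8, 11], 4) -> 26  [called from pick_anchor, line 28]
  pick_anchor([7, 4, 8, 11], 4) -> 0  [called from main, line 59]
  locate_pivot([7, 4, 8, 11], 4) -> 4  [called from weigh_samples, line 41]
Log origins:
  1: from main, line 58
  2: from pick_anchor, line 26
  3: from shape_report, line 2
  4: from shape_report, line 7
  5: from gauge_drift, line 11
  6: from gauge_drift, line 16
  7: from pick_anchor, line 29
  8: from main, line 60
  9: from weigh_samples, line 40
  10: from locate_pivot, line 34
  11: from weigh_samples, line 42
A correct fix: line 37: replace `span` with `width`.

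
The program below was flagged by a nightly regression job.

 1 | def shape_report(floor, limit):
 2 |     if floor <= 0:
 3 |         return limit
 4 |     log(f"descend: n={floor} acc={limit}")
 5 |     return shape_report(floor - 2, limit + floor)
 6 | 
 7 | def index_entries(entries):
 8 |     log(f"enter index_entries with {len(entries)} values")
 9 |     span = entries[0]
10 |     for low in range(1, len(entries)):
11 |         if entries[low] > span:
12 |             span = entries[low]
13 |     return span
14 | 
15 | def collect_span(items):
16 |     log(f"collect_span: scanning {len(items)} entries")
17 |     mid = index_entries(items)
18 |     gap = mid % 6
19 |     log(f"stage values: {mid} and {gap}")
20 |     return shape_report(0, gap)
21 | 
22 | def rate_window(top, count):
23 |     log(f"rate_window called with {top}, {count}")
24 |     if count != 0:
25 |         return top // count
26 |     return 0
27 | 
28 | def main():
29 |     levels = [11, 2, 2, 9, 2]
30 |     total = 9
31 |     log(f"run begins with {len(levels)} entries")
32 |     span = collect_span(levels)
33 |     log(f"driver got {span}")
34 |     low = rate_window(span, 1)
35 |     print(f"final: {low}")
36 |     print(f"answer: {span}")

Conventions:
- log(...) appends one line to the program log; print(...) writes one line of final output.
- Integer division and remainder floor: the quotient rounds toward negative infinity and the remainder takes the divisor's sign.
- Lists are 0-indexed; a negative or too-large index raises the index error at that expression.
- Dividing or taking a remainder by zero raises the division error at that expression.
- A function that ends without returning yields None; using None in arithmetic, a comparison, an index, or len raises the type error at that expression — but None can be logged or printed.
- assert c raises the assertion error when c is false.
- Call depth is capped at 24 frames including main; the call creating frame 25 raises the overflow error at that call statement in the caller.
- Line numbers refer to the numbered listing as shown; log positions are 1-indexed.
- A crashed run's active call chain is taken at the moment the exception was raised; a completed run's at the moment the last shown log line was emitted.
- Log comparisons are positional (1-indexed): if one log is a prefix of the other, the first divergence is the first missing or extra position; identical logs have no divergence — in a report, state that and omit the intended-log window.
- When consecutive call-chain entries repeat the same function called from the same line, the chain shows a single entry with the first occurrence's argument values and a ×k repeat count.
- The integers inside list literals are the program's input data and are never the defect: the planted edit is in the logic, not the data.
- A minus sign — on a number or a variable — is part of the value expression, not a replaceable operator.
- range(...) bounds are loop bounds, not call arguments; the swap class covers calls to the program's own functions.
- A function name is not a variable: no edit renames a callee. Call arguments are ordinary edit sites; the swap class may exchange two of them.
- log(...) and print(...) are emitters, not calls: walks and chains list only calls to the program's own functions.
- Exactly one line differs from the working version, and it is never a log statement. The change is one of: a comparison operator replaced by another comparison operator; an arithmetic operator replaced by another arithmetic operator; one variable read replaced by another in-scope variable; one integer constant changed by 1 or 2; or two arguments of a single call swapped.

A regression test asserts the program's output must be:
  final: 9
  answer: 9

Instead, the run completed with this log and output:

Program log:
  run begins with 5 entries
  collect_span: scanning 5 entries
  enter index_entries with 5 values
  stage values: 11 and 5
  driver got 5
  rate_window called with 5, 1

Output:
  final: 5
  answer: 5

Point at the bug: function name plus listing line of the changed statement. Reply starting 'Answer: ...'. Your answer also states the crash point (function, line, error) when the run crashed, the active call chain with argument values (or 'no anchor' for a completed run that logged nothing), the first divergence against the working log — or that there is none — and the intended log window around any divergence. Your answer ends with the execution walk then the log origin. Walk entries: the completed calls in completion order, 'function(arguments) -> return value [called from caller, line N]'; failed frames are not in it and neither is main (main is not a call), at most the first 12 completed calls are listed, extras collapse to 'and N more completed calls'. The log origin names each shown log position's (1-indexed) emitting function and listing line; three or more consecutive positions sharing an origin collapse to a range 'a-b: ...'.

Answer: the defect is in collect_span at line 20.
Core observation: Log line 5 is where behavior first shows: 'driver got 5' appears instead of 'descend: n=5 acc=0'.
Call chain: main -> rate_window(5, 1) (called at line 34).
First divergence: at position 5 the run shows 'driver got 5' where the working version logs 'descend: n=5 acc=0'.
Intended log window:
  3: enter index_entries with 5 values
  4: stage values: 11 and 5
  5: descend: n=5 acc=0
  6: descend: n=3 acc=5
Execution walk:
  index_entries([11, 2, 2, 9, 2]) -> 11  [called from collect_span, line 17]
  shape_report(0, 5) -> 5  [called from collect_span, line 20]
  collect_span([11, 2, 2, 9, 2]) -> 5  [called from main, line 32]
  rate_window(5, 1) -> 5  [called from main, line 34]
Log origin:
  1 — main, line 31
  2 — collect_span, line 16
  3 — index_entries, line 8
  4 — collect_span, line 19
  5 — main, line 33
  6 — rate_window, line 23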